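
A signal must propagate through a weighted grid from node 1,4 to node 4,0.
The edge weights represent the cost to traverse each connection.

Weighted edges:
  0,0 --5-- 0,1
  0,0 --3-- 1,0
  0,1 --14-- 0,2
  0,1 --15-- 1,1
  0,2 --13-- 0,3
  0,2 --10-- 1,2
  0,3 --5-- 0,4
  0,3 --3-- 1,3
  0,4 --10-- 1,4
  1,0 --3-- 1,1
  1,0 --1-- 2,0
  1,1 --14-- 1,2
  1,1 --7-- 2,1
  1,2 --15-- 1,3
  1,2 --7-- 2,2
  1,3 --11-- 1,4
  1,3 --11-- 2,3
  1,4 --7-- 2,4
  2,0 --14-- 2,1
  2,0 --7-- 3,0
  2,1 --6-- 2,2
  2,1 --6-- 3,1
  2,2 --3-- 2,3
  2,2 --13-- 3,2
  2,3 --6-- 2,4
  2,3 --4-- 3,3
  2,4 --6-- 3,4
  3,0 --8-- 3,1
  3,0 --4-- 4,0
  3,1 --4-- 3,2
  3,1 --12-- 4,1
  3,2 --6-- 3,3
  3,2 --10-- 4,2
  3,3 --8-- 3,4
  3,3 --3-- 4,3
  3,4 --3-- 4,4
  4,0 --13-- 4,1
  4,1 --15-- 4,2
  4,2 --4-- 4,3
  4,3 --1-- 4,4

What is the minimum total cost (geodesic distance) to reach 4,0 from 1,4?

Shortest path: 1,4 → 2,4 → 2,3 → 3,3 → 3,2 → 3,1 → 3,0 → 4,0, total weight = 39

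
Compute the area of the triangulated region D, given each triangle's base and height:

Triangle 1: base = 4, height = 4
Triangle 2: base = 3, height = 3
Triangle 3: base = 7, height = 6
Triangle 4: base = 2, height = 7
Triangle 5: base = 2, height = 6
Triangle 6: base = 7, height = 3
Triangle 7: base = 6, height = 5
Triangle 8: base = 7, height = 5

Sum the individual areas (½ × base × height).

(1/2)×4×4 + (1/2)×3×3 + (1/2)×7×6 + (1/2)×2×7 + (1/2)×2×6 + (1/2)×7×3 + (1/2)×6×5 + (1/2)×7×5 = 89.5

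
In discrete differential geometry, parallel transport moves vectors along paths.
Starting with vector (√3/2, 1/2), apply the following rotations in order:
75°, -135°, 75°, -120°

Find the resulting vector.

Total rotation: 75° + (-135°) + 75° + (-120°) = -105°. Final vector: (0.2588, -0.9659)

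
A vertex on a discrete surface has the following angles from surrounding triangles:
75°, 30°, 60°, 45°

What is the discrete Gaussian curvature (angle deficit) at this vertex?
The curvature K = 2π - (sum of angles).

Sum of angles = 210°. K = 360° - 210° = 150°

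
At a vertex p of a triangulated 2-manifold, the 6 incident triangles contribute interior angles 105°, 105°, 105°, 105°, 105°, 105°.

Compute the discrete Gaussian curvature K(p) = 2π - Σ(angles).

Sum of angles = 630°. K = 360° - 630° = -270°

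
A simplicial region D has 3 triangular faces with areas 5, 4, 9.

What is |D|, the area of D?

5 + 4 + 9 = 18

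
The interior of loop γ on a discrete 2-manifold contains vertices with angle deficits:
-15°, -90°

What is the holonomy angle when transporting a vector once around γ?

Holonomy = total enclosed curvature = (-15°) + (-90°) = -105°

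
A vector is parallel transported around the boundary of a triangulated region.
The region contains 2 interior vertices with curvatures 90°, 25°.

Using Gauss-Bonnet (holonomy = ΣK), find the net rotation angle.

Holonomy = total enclosed curvature = 90° + 25° = 115°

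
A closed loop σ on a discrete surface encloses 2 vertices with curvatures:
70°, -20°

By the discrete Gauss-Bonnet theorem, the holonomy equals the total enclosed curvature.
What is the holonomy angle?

Holonomy = total enclosed curvature = 70° + (-20°) = 50°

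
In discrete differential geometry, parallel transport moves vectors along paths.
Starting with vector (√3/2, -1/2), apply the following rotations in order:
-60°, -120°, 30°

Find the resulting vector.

Total rotation: (-60°) + (-120°) + 30° = -150°. Final vector: (-1, 0)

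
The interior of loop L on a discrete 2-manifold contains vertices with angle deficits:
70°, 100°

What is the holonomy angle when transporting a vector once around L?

Holonomy = total enclosed curvature = 70° + 100° = 170°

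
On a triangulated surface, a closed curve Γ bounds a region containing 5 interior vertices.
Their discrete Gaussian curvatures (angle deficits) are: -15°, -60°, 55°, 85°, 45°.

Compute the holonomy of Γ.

Holonomy = total enclosed curvature = (-15°) + (-60°) + 55° + 85° + 45° = 110°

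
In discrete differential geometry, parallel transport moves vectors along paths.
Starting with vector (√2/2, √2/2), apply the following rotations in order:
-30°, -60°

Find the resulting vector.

Total rotation: (-30°) + (-60°) = -90°. Final vector: (0.7071, -0.7071)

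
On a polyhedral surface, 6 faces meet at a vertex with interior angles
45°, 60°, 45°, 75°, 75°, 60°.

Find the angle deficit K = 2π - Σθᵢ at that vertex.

Sum of angles = 360°. K = 360° - 360° = 0° = 0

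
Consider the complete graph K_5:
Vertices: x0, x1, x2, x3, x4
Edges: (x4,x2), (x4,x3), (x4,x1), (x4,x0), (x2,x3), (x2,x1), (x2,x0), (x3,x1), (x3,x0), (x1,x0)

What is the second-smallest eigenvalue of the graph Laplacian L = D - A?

For the complete graph K_n, L = nI − J (J = all-ones matrix). J has eigenvalues n (once, eigenvector 𝟙) and 0 (multiplicity n−1), so L has eigenvalues 0 (once) and n (multiplicity n−1). Here n = 5: eigenvalue 0 once and 5 with multiplicity 4.
Laplacian eigenvalues: [0.0, 5.0, 5.0, 5.0, 5.0]. Algebraic connectivity (smallest non-zero eigenvalue) = 5.0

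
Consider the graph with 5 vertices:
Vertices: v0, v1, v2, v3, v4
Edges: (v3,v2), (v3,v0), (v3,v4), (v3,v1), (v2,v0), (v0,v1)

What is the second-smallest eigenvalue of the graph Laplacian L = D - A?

Degrees: deg(v0) = 3, deg(v1) = 2, deg(v2) = 2, deg(v3) = 4, deg(v4) = 1.
L = D − A with rows/columns ordered (v0, v1, v2, v3, v4):
  [ 3, -1, -1, -1,  0]
  [-1,  2,  0, -1,  0]
  [-1,  0,  2, -1,  0]
  [-1, -1, -1,  4, -1]
  [ 0,  0,  0, -1,  1]
Characteristic polynomial: det(λI − L) = λ(λ − 1)(λ − 2)(λ − 4)(λ − 5).
Roots: λ = 0; (λ − 1) = 0 ⇒ λ = 1; (λ − 2) = 0 ⇒ λ = 2; (λ − 4) = 0 ⇒ λ = 4; (λ − 5) = 0 ⇒ λ = 5.
(Check: the roots sum (with multiplicity) to 12, matching trace L = Σdeg = 2·6 = 12.)
Laplacian eigenvalues: [0.0, 1.0, 2.0, 4.0, 5.0]. Algebraic connectivity (smallest non-zero eigenvalue) = 1.0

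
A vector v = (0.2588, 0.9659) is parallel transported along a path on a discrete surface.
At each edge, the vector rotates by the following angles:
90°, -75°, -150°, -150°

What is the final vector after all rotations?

Total rotation: 90° + (-75°) + (-150°) + (-150°) = -285° ≡ 75° (mod 360°). Final vector: (-0.8660, 0.5000)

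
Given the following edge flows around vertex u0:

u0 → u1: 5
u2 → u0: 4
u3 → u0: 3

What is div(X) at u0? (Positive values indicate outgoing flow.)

Divergence = sum of outgoing flows = 5 + (-4) + (-3) = -2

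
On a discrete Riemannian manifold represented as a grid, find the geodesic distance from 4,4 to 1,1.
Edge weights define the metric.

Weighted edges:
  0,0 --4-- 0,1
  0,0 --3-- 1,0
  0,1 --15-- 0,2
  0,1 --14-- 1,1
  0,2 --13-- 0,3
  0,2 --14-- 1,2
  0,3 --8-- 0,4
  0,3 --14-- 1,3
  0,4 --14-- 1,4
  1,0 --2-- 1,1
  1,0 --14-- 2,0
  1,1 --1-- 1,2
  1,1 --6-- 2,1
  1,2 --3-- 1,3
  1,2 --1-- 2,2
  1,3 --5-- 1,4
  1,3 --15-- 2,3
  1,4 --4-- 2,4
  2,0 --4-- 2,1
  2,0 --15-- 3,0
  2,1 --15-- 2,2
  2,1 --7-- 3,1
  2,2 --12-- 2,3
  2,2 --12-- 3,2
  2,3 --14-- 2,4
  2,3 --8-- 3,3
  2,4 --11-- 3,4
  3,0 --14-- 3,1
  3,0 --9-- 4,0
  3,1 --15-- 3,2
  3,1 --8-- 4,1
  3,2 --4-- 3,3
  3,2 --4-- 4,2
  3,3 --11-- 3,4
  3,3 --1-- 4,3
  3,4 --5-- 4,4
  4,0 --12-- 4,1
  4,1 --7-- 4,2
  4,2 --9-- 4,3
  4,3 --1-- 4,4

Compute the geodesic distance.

Shortest path: 4,4 → 4,3 → 3,3 → 3,2 → 2,2 → 1,2 → 1,1, total weight = 20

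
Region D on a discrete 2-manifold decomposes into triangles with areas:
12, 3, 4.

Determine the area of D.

12 + 3 + 4 = 19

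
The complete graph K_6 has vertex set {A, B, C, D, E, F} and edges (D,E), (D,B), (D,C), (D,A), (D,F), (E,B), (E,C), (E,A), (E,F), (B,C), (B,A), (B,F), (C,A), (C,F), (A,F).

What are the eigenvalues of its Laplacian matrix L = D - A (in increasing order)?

For the complete graph K_n, L = nI − J (J = all-ones matrix). J has eigenvalues n (once, eigenvector 𝟙) and 0 (multiplicity n−1), so L has eigenvalues 0 (once) and n (multiplicity n−1). Here n = 6: eigenvalue 0 once and 6 with multiplicity 5.
Laplacian eigenvalues (increasing order): [0.0, 6.0, 6.0, 6.0, 6.0, 6.0]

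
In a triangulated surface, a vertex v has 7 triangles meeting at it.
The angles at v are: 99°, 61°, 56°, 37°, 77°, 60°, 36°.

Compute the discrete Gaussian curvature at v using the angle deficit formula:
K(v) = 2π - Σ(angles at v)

Sum of angles = 426°. K = 360° - 426° = -66° = -11π/30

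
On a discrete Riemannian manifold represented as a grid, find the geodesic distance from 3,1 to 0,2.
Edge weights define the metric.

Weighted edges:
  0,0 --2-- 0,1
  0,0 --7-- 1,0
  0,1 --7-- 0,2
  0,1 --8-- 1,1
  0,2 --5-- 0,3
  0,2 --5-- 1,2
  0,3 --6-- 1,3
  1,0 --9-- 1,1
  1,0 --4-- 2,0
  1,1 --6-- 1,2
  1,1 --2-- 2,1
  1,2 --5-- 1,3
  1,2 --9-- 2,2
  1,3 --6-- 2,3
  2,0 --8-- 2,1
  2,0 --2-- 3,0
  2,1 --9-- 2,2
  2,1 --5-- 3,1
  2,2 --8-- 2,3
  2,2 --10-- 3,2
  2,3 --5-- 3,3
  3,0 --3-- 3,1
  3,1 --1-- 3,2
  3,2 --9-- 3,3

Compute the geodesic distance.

Shortest path: 3,1 → 2,1 → 1,1 → 1,2 → 0,2, total weight = 18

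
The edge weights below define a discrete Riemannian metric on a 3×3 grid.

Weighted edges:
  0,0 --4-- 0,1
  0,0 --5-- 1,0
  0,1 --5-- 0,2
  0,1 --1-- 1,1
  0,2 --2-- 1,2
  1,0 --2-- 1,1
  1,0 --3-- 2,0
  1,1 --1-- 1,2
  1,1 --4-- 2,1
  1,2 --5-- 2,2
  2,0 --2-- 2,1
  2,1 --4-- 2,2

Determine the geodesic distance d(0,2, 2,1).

Shortest path: 0,2 → 1,2 → 1,1 → 2,1, total weight = 7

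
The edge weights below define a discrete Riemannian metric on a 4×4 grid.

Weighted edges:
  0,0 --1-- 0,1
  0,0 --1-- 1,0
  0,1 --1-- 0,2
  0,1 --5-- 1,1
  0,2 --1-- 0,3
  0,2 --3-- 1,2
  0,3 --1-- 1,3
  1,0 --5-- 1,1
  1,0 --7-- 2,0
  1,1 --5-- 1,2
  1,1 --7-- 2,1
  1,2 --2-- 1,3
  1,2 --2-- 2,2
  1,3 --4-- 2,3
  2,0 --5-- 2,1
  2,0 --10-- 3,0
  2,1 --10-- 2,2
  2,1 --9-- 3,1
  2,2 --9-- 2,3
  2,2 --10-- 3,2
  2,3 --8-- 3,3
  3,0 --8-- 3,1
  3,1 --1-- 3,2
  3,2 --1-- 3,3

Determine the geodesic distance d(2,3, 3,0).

Shortest path: 2,3 → 3,3 → 3,2 → 3,1 → 3,0, total weight = 18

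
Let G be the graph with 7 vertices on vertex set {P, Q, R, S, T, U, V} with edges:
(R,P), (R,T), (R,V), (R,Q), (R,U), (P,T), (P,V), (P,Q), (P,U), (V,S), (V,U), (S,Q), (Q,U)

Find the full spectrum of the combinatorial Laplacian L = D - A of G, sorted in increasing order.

Degrees: deg(P) = 5, deg(Q) = 4, deg(R) = 5, deg(S) = 2, deg(T) = 2, deg(U) = 4, deg(V) = 4.
L = D − A with rows/columns ordered (P, Q, R, S, T, U, V):
  [ 5, -1, -1,  0, -1, -1, -1]
  [-1,  4, -1, -1,  0, -1,  0]
  [-1, -1,  5,  0, -1, -1, -1]
  [ 0, -1,  0,  2,  0,  0, -1]
  [-1,  0, -1,  0,  2,  0,  0]
  [-1, -1, -1,  0,  0,  4, -1]
  [-1,  0, -1, -1,  0, -1,  4]
Characteristic polynomial: det(λI − L) = λ(λ² − 8λ + 10)(λ² − 8λ + 14)(λ − 4)(λ − 6).
Roots: λ = 0; (λ² − 8λ + 10) = 0 ⇒ λ = 4 ± √6 ≈ 1.5505, 6.4495; (λ² − 8λ + 14) = 0 ⇒ λ = 4 ± √2 ≈ 2.5858, 5.4142; (λ − 4) = 0 ⇒ λ = 4; (λ − 6) = 0 ⇒ λ = 6.
(Check: the roots sum (with multiplicity) to 26, matching trace L = Σdeg = 2·13 = 26.)
Laplacian eigenvalues (increasing order): [0.0, 1.5505, 2.5858, 4.0, 5.4142, 6.0, 6.4495]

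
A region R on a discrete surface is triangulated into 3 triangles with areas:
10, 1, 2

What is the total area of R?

10 + 1 + 2 = 13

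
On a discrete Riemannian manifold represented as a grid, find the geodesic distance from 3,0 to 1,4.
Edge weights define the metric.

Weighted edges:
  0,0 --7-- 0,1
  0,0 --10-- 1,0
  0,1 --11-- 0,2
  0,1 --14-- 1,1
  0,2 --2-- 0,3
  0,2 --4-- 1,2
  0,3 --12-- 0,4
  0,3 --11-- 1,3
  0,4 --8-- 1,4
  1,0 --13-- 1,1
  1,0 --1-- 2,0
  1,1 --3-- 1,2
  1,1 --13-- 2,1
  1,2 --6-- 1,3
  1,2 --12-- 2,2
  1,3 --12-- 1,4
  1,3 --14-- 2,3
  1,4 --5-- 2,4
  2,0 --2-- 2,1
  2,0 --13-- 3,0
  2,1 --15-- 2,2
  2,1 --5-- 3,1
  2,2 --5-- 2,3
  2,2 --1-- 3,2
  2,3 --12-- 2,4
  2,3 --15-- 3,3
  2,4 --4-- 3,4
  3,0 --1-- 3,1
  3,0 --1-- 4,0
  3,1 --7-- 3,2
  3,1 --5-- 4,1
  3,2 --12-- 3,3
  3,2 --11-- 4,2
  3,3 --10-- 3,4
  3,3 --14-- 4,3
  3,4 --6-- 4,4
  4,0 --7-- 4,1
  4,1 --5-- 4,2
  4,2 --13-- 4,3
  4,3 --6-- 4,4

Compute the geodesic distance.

Shortest path: 3,0 → 3,1 → 3,2 → 2,2 → 2,3 → 2,4 → 1,4, total weight = 31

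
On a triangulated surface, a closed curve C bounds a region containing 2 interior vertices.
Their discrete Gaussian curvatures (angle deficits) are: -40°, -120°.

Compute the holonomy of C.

Holonomy = total enclosed curvature = (-40°) + (-120°) = -160°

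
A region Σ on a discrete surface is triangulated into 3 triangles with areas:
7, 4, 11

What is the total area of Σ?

7 + 4 + 11 = 22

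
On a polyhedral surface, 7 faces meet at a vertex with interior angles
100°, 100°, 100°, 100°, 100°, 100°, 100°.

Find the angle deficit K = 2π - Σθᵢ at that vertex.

Sum of angles = 700°. K = 360° - 700° = -340°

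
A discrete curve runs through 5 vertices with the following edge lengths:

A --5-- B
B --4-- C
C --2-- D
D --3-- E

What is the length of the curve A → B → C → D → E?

Arc length = 5 + 4 + 2 + 3 = 14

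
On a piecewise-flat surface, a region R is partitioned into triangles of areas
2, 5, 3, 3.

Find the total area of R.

2 + 5 + 3 + 3 = 13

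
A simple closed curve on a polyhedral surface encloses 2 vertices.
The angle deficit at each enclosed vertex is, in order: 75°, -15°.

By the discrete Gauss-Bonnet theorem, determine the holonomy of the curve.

Holonomy = total enclosed curvature = 75° + (-15°) = 60°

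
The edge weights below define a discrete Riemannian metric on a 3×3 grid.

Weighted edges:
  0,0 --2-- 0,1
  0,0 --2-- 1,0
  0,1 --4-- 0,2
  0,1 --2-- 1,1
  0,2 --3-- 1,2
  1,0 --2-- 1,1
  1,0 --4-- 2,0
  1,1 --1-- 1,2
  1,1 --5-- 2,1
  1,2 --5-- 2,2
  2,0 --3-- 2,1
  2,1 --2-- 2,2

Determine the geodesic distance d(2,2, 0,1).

Shortest path: 2,2 → 1,2 → 1,1 → 0,1, total weight = 8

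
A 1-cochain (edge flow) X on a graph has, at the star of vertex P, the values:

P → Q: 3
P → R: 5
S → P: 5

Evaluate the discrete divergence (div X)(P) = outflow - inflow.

Divergence = sum of outgoing flows = 3 + 5 + (-5) = 3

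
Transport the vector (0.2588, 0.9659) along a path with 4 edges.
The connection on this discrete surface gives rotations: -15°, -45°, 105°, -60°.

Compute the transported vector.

Total rotation: (-15°) + (-45°) + 105° + (-60°) = -15°. Final vector: (0.5000, 0.8660)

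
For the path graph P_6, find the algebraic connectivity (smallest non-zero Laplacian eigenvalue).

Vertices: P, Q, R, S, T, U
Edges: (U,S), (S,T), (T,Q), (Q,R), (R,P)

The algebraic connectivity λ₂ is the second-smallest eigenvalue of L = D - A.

The path graph P_n has Laplacian eigenvalues λ_k = 2 − 2cos(kπ/n), k = 0, 1, …, n−1. Here n = 6:
k=0: 2 − 2cos(0) = 0.0; k=1: 2 − 2cos(π/6) = 0.2679; k=2: 2 − 2cos(π/3) = 1.0; k=3: 2 − 2cos(π/2) = 2.0; k=4: 2 − 2cos(2π/3) = 3.0; k=5: 2 − 2cos(5π/6) = 3.7321.
Laplacian eigenvalues: [0.0, 0.2679, 1.0, 2.0, 3.0, 3.7321]. Algebraic connectivity (smallest non-zero eigenvalue) = 0.2679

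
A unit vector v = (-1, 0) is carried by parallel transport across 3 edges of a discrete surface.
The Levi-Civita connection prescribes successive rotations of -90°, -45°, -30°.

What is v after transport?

Total rotation: (-90°) + (-45°) + (-30°) = -165°. Final vector: (0.9659, 0.2588)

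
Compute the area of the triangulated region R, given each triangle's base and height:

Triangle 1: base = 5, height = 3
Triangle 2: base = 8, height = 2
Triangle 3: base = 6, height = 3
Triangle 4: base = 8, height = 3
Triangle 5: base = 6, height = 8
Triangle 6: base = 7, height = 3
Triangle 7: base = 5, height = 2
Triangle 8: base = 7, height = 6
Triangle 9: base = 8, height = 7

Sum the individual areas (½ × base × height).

(1/2)×5×3 + (1/2)×8×2 + (1/2)×6×3 + (1/2)×8×3 + (1/2)×6×8 + (1/2)×7×3 + (1/2)×5×2 + (1/2)×7×6 + (1/2)×8×7 = 125.0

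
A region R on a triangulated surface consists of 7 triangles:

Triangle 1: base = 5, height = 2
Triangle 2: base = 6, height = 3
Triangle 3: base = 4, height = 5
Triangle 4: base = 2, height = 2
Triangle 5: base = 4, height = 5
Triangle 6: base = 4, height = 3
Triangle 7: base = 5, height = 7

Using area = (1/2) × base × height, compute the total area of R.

(1/2)×5×2 + (1/2)×6×3 + (1/2)×4×5 + (1/2)×2×2 + (1/2)×4×5 + (1/2)×4×3 + (1/2)×5×7 = 59.5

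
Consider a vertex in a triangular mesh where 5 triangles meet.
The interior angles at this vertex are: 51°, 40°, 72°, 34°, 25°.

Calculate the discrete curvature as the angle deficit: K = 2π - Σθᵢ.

Sum of angles = 222°. K = 360° - 222° = 138° = 23π/30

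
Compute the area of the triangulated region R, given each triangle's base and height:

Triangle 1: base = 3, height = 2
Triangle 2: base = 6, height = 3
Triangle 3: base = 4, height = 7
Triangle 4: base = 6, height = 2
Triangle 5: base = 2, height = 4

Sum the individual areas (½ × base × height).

(1/2)×3×2 + (1/2)×6×3 + (1/2)×4×7 + (1/2)×6×2 + (1/2)×2×4 = 36.0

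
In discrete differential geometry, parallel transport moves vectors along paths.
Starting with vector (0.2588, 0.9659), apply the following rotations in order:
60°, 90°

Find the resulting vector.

Total rotation: 60° + 90° = 150°. Final vector: (-0.7071, -0.7071)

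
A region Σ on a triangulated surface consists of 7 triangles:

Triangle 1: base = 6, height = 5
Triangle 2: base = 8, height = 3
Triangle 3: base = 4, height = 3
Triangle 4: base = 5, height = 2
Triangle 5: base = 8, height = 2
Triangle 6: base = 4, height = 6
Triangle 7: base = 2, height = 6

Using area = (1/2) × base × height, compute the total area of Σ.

(1/2)×6×5 + (1/2)×8×3 + (1/2)×4×3 + (1/2)×5×2 + (1/2)×8×2 + (1/2)×4×6 + (1/2)×2×6 = 64.0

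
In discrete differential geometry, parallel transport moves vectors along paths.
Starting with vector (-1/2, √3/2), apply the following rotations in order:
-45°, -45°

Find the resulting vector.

Total rotation: (-45°) + (-45°) = -90°. Final vector: (0.8660, 0.5000)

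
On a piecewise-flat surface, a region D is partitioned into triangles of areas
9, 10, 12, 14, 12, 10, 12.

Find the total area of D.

9 + 10 + 12 + 14 + 12 + 10 + 12 = 79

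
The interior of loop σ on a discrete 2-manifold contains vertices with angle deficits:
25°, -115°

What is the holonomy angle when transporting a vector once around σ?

Holonomy = total enclosed curvature = 25° + (-115°) = -90°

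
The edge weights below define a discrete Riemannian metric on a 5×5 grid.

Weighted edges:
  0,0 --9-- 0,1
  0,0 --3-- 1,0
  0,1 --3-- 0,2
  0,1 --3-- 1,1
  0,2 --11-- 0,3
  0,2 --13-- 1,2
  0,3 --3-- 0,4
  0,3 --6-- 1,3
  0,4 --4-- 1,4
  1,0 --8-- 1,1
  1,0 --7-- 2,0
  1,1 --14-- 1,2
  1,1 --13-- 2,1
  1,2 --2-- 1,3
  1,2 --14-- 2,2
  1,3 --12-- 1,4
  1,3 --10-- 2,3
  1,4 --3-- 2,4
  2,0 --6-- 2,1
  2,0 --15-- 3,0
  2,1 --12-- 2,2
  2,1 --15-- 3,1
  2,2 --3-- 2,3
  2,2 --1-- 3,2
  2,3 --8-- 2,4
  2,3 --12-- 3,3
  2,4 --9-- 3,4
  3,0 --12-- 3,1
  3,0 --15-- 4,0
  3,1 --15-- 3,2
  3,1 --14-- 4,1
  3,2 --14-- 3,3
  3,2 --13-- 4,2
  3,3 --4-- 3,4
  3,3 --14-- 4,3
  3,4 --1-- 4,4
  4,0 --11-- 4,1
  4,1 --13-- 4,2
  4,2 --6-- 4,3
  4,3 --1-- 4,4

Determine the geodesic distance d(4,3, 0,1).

Shortest path: 4,3 → 4,4 → 3,4 → 2,4 → 1,4 → 0,4 → 0,3 → 0,2 → 0,1, total weight = 35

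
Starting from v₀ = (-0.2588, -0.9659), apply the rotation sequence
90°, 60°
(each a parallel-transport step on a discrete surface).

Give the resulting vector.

Total rotation: 90° + 60° = 150°. Final vector: (0.7071, 0.7071)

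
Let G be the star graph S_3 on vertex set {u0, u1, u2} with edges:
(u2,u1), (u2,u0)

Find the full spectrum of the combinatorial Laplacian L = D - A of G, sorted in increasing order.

The star S_3 is the complete bipartite graph K_{1,2} (one hub of degree 2, 2 leaves of degree 1). The Laplacian spectrum of K_{p,q} is 0, p (multiplicity q−1), q (multiplicity p−1), p+q. With p = 1, q = 2: 0 once, 1 with multiplicity 1, and 3 once. (Check: trace L = sum of degrees = 4 = 1·1 + 3.)
Laplacian eigenvalues (increasing order): [0.0, 1.0, 3.0]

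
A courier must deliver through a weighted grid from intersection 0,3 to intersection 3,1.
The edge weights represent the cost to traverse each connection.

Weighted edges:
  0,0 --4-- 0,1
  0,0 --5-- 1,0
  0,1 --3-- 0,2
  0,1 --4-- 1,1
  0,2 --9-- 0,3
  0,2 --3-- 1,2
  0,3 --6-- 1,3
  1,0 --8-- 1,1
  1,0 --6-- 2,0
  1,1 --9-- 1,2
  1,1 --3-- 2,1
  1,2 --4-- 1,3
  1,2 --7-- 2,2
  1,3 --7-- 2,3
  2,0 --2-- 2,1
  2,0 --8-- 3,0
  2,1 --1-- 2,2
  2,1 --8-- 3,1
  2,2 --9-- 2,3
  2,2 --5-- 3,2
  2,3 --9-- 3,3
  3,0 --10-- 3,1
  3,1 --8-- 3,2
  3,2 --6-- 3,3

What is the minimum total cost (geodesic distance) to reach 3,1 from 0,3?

Shortest path: 0,3 → 1,3 → 1,2 → 2,2 → 2,1 → 3,1, total weight = 26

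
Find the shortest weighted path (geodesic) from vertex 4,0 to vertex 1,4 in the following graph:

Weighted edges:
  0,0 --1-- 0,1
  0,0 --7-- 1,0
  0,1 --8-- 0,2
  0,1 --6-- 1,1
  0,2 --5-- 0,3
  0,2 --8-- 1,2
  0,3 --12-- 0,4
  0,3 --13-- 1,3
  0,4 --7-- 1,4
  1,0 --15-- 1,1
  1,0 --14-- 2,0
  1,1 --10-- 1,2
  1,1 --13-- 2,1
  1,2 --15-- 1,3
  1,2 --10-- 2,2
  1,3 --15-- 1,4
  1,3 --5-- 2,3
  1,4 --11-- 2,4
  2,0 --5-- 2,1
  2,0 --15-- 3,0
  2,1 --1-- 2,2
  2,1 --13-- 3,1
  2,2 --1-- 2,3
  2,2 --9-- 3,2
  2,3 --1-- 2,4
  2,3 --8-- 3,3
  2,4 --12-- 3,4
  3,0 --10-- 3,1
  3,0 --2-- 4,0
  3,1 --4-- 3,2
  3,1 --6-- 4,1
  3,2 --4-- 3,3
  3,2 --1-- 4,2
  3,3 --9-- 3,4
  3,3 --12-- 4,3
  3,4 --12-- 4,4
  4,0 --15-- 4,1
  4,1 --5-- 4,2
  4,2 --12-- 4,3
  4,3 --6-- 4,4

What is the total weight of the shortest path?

Shortest path: 4,0 → 3,0 → 2,0 → 2,1 → 2,2 → 2,3 → 2,4 → 1,4, total weight = 36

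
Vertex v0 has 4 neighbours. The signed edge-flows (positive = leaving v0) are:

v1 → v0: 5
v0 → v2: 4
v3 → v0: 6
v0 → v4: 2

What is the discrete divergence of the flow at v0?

Divergence = sum of outgoing flows = (-5) + 4 + (-6) + 2 = -5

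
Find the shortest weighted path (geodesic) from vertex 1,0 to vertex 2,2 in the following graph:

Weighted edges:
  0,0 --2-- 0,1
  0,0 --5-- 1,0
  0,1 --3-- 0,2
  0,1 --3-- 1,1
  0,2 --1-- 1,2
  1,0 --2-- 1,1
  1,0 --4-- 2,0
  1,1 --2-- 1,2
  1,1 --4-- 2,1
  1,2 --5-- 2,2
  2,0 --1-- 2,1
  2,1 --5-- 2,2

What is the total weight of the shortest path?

Shortest path: 1,0 → 1,1 → 1,2 → 2,2, total weight = 9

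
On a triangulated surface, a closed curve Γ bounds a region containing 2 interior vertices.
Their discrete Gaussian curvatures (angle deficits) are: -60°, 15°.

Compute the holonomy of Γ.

Holonomy = total enclosed curvature = (-60°) + 15° = -45°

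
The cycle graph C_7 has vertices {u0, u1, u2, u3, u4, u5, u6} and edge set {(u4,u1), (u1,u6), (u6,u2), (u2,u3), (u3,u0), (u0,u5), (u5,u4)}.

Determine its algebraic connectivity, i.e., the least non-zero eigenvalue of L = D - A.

The cycle graph C_n has Laplacian eigenvalues λ_k = 2 − 2cos(2πk/n), k = 0, 1, …, n−1. Here n = 7:
k=0: 2 − 2cos(0) = 0.0; k=1: 2 − 2cos(2π/7) = 0.753; k=2: 2 − 2cos(4π/7) = 2.445; k=3: 2 − 2cos(6π/7) = 3.8019; k=4: 2 − 2cos(8π/7) = 3.8019; k=5: 2 − 2cos(10π/7) = 2.445; k=6: 2 − 2cos(12π/7) = 0.753.
Laplacian eigenvalues: [0.0, 0.753, 0.753, 2.445, 2.445, 3.8019, 3.8019]. Algebraic connectivity (smallest non-zero eigenvalue) = 0.753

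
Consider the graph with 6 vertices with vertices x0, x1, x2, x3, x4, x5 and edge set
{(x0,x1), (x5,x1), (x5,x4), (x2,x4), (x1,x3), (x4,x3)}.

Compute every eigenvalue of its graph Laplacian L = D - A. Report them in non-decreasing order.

Degrees: deg(x0) = 1, deg(x1) = 3, deg(x2) = 1, deg(x3) = 2, deg(x4) = 3, deg(x5) = 2.
L = D − A with rows/columns ordered (x0, x1, x2, x3, x4, x5):
  [ 1, -1,  0,  0,  0,  0]
  [-1,  3,  0, -1,  0, -1]
  [ 0,  0,  1,  0, -1,  0]
  [ 0, -1,  0,  2, -1,  0]
  [ 0,  0, -1, -1,  3, -1]
  [ 0, -1,  0,  0, -1,  2]
Characteristic polynomial: det(λI − L) = λ(λ² − 4λ + 2)(λ² − 6λ + 6)(λ − 2).
Roots: λ = 0; (λ² − 4λ + 2) = 0 ⇒ λ = 2 ± √2 ≈ 0.5858, 3.4142; (λ² − 6λ + 6) = 0 ⇒ λ = 3 ± √3 ≈ 1.2679, 4.7321; (λ − 2) = 0 ⇒ λ = 2.
(Check: the roots sum (with multiplicity) to 12, matching trace L = Σdeg = 2·6 = 12.)
Laplacian eigenvalues (increasing order): [0.0, 0.5858, 1.2679, 2.0, 3.4142, 4.7321]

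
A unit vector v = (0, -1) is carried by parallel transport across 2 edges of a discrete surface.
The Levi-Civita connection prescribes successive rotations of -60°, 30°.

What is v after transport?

Total rotation: (-60°) + 30° = -30°. Final vector: (-0.5000, -0.8660)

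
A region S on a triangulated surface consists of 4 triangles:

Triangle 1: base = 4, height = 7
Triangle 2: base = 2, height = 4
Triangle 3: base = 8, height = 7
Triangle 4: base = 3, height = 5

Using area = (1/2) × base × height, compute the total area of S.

(1/2)×4×7 + (1/2)×2×4 + (1/2)×8×7 + (1/2)×3×5 = 53.5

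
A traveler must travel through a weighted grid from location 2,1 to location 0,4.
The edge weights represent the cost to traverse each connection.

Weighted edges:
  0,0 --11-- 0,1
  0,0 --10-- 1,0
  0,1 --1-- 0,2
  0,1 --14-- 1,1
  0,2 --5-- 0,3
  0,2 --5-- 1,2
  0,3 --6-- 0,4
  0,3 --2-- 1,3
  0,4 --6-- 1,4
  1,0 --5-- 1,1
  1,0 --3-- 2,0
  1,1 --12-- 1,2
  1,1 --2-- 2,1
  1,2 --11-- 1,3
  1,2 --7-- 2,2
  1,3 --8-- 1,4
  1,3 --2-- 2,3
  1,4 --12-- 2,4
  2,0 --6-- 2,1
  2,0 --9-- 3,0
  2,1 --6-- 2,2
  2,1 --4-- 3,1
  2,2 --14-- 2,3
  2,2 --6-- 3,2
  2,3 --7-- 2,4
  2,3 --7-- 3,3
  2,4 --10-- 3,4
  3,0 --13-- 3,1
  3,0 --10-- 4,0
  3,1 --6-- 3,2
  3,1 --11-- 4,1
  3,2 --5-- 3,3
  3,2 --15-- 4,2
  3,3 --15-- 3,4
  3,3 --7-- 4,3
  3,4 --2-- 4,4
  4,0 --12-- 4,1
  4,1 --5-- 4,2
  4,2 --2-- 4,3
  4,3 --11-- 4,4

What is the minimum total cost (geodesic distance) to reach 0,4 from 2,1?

Shortest path: 2,1 → 1,1 → 0,1 → 0,2 → 0,3 → 0,4, total weight = 28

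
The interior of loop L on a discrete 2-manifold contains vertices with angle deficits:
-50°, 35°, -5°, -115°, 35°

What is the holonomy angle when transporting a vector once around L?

Holonomy = total enclosed curvature = (-50°) + 35° + (-5°) + (-115°) + 35° = -100°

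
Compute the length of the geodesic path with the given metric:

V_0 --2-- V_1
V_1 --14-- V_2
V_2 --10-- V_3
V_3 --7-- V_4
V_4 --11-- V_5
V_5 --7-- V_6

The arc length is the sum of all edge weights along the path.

Arc length = 2 + 14 + 10 + 7 + 11 + 7 = 51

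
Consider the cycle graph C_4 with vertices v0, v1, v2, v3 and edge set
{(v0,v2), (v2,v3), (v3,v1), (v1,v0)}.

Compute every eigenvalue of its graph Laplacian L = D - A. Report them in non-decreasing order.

The cycle graph C_n has Laplacian eigenvalues λ_k = 2 − 2cos(2πk/n), k = 0, 1, …, n−1. Here n = 4:
k=0: 2 − 2cos(0) = 0.0; k=1: 2 − 2cos(π/2) = 2.0; k=2: 2 − 2cos(π) = 4.0; k=3: 2 − 2cos(3π/2) = 2.0.
Laplacian eigenvalues (increasing order): [0.0, 2.0, 2.0, 4.0]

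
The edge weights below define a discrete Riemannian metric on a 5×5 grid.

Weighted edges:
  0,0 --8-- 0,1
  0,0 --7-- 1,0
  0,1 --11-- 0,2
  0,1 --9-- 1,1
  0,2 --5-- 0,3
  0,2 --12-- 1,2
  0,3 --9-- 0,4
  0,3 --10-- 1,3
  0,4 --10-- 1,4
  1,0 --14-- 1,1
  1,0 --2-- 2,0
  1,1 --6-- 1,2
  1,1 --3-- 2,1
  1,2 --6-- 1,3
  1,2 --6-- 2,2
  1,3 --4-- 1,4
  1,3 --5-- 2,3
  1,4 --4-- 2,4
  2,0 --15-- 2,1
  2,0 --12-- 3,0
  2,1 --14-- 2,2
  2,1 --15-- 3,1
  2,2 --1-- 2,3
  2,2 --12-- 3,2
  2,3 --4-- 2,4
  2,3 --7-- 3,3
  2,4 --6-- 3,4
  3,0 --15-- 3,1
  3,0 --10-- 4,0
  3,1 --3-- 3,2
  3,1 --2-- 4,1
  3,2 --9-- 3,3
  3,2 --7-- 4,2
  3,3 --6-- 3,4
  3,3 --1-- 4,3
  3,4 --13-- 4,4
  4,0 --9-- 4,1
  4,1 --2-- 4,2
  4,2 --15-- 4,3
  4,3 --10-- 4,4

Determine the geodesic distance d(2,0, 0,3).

Shortest path: 2,0 → 1,0 → 0,0 → 0,1 → 0,2 → 0,3, total weight = 33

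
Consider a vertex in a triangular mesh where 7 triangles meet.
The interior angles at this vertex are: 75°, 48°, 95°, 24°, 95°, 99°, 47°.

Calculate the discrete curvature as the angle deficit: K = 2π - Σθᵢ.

Sum of angles = 483°. K = 360° - 483° = -123° = -41π/60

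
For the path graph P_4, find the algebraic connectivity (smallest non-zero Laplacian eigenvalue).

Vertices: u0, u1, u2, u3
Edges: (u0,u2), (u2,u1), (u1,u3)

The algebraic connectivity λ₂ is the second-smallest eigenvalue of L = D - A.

The path graph P_n has Laplacian eigenvalues λ_k = 2 − 2cos(kπ/n), k = 0, 1, …, n−1. Here n = 4:
k=0: 2 − 2cos(0) = 0.0; k=1: 2 − 2cos(π/4) = 0.5858; k=2: 2 − 2cos(π/2) = 2.0; k=3: 2 − 2cos(3π/4) = 3.4142.
Laplacian eigenvalues: [0.0, 0.5858, 2.0, 3.4142]. Algebraic connectivity (smallest non-zero eigenvalue) = 0.5858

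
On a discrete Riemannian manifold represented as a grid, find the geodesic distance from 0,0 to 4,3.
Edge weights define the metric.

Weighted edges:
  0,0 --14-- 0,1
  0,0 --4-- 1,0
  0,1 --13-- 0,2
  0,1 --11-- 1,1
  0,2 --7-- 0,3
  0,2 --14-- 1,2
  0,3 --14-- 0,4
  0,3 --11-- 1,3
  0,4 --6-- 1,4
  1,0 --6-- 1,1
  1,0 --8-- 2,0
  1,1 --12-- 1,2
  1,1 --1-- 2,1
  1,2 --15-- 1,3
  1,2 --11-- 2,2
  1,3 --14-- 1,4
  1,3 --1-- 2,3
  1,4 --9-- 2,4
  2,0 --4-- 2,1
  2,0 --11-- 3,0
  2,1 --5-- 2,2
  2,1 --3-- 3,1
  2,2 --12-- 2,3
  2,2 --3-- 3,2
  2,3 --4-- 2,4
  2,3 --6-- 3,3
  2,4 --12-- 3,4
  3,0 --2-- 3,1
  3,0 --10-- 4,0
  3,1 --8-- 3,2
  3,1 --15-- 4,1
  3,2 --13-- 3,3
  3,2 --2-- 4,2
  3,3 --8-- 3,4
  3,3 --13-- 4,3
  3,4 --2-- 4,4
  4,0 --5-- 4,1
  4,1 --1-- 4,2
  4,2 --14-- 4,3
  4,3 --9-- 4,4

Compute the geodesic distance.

Shortest path: 0,0 → 1,0 → 1,1 → 2,1 → 2,2 → 3,2 → 4,2 → 4,3, total weight = 35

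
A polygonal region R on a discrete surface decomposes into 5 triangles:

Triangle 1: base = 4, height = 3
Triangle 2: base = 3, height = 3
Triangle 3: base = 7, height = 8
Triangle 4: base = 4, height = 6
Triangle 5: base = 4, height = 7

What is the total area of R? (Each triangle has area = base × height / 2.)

(1/2)×4×3 + (1/2)×3×3 + (1/2)×7×8 + (1/2)×4×6 + (1/2)×4×7 = 64.5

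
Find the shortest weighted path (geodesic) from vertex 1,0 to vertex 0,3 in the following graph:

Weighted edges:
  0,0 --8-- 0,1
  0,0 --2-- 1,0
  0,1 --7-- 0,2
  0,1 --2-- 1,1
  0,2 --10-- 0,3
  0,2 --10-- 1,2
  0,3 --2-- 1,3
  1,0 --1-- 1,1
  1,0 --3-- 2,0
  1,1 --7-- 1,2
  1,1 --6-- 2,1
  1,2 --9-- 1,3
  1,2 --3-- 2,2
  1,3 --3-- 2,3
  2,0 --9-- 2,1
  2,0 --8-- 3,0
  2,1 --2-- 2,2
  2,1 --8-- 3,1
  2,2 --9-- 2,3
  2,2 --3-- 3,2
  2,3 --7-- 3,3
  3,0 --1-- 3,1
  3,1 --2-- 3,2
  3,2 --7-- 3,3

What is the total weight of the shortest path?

Shortest path: 1,0 → 1,1 → 1,2 → 1,3 → 0,3, total weight = 19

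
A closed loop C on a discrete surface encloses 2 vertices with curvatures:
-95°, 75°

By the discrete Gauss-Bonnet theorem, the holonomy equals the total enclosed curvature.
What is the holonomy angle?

Holonomy = total enclosed curvature = (-95°) + 75° = -20°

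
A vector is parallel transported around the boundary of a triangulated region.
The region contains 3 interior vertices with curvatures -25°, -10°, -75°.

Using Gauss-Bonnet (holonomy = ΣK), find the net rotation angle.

Holonomy = total enclosed curvature = (-25°) + (-10°) + (-75°) = -110°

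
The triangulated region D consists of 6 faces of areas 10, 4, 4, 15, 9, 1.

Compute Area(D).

10 + 4 + 4 + 15 + 9 + 1 = 43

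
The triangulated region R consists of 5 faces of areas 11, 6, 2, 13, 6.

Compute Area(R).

11 + 6 + 2 + 13 + 6 = 38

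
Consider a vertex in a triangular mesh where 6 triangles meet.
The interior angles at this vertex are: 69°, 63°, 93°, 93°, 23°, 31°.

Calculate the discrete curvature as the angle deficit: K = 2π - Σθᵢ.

Sum of angles = 372°. K = 360° - 372° = -12° = -π/15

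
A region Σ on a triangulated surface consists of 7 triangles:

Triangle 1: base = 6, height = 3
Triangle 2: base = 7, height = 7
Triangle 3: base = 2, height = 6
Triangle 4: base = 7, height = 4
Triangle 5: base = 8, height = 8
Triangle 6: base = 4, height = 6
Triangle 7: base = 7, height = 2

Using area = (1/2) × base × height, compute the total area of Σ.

(1/2)×6×3 + (1/2)×7×7 + (1/2)×2×6 + (1/2)×7×4 + (1/2)×8×8 + (1/2)×4×6 + (1/2)×7×2 = 104.5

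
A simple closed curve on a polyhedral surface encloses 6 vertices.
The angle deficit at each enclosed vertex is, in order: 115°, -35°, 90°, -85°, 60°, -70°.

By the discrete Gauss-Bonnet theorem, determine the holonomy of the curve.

Holonomy = total enclosed curvature = 115° + (-35°) + 90° + (-85°) + 60° + (-70°) = 75°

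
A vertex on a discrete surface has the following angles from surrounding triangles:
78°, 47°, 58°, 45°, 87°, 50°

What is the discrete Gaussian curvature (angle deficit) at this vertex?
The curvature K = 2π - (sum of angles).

Sum of angles = 365°. K = 360° - 365° = -5° = -π/36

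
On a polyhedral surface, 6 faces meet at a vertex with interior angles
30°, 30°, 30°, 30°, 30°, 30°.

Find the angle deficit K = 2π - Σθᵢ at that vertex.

Sum of angles = 180°. K = 360° - 180° = 180° = π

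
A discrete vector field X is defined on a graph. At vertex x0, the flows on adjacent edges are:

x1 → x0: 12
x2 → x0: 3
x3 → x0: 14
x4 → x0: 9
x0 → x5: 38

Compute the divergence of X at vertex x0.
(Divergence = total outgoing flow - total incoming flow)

Divergence = sum of outgoing flows = (-12) + (-3) + (-14) + (-9) + 38 = 0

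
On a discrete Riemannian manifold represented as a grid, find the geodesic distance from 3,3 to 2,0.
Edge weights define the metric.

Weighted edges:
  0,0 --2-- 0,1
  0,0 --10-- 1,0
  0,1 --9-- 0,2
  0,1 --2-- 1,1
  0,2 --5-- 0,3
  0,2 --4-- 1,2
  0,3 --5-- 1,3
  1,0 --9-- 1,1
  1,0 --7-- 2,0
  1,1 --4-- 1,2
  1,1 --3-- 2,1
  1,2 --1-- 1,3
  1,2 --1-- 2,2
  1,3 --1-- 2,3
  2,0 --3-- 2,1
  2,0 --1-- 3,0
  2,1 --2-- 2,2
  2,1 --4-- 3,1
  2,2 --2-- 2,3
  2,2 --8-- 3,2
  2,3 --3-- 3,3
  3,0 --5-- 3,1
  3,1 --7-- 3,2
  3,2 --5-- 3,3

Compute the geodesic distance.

Shortest path: 3,3 → 2,3 → 2,2 → 2,1 → 2,0, total weight = 10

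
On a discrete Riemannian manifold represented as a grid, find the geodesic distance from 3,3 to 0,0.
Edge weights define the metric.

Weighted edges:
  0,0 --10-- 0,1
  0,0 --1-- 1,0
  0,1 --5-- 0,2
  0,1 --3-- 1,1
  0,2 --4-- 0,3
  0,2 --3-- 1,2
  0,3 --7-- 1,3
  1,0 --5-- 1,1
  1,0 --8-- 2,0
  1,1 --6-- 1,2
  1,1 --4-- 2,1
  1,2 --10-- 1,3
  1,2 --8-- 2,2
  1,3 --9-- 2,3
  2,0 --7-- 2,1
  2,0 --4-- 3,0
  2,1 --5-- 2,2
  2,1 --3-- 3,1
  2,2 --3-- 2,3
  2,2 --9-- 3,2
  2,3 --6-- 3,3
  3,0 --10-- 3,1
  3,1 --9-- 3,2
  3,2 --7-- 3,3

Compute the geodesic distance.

Shortest path: 3,3 → 2,3 → 2,2 → 2,1 → 1,1 → 1,0 → 0,0, total weight = 24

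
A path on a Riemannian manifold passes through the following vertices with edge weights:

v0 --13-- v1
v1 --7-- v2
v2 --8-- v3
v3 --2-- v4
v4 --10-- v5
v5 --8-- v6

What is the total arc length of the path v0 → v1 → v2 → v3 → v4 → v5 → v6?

Arc length = 13 + 7 + 8 + 2 + 10 + 8 = 48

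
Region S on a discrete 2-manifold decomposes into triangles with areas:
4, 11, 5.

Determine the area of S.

4 + 11 + 5 = 20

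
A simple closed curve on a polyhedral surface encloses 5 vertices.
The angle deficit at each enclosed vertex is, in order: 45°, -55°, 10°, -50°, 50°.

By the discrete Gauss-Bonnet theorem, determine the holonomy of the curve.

Holonomy = total enclosed curvature = 45° + (-55°) + 10° + (-50°) + 50° = 0°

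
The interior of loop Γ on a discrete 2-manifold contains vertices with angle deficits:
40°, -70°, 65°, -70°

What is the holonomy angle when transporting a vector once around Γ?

Holonomy = total enclosed curvature = 40° + (-70°) + 65° + (-70°) = -35°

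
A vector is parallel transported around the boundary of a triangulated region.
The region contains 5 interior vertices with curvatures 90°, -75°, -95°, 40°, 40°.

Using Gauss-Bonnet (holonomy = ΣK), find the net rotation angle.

Holonomy = total enclosed curvature = 90° + (-75°) + (-95°) + 40° + 40° = 0°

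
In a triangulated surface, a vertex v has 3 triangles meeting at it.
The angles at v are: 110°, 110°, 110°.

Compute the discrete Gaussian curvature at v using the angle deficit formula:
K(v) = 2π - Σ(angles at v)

Sum of angles = 330°. K = 360° - 330° = 30° = π/6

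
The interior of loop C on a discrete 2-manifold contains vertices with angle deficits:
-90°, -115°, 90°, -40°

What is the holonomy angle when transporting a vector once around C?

Holonomy = total enclosed curvature = (-90°) + (-115°) + 90° + (-40°) = -155°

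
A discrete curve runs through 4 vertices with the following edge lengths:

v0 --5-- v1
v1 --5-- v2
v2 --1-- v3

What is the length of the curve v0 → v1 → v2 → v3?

Arc length = 5 + 5 + 1 = 11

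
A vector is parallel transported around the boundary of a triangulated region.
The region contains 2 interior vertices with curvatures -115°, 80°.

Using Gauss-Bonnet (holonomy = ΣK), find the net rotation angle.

Holonomy = total enclosed curvature = (-115°) + 80° = -35°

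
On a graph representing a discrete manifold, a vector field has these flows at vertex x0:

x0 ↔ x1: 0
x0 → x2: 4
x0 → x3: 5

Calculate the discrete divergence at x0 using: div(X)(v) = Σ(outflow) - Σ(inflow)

Divergence = sum of outgoing flows = 0 + 4 + 5 = 9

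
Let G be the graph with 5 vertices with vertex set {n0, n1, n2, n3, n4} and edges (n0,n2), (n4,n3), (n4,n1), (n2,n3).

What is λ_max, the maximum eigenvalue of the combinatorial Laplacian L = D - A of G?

Degrees: deg(n0) = 1, deg(n1) = 1, deg(n2) = 2, deg(n3) = 2, deg(n4) = 2.
L = D − A with rows/columns ordered (n0, n1, n2, n3, n4):
  [ 1,  0, -1,  0,  0]
  [ 0,  1,  0,  0, -1]
  [-1,  0,  2, -1,  0]
  [ 0,  0, -1,  2, -1]
  [ 0, -1,  0, -1,  2]
Characteristic polynomial: det(λI − L) = λ(λ² − 3λ + 1)(λ² − 5λ + 5).
Roots: λ = 0; (λ² − 3λ + 1) = 0 ⇒ λ = (3 ± √5)/2 ≈ 0.382, 2.618; (λ² − 5λ + 5) = 0 ⇒ λ = (5 ± √5)/2 ≈ 1.382, 3.618.
(Check: the roots sum (with multiplicity) to 8, matching trace L = Σdeg = 2·4 = 8.)
Laplacian eigenvalues: [0.0, 0.382, 1.382, 2.618, 3.618]. Largest eigenvalue (spectral radius) = 3.618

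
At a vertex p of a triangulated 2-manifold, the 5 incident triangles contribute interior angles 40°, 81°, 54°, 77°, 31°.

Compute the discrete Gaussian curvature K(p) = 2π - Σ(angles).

Sum of angles = 283°. K = 360° - 283° = 77° = 77π/180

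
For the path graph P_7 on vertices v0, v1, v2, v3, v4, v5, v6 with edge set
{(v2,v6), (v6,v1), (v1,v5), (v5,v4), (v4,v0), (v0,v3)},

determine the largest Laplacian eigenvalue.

The path graph P_n has Laplacian eigenvalues λ_k = 2 − 2cos(kπ/n), k = 0, 1, …, n−1. Here n = 7:
k=0: 2 − 2cos(0) = 0.0; k=1: 2 − 2cos(π/7) = 0.1981; k=2: 2 − 2cos(2π/7) = 0.753; k=3: 2 − 2cos(3π/7) = 1.555; k=4: 2 − 2cos(4π/7) = 2.445; k=5: 2 − 2cos(5π/7) = 3.247; k=6: 2 − 2cos(6π/7) = 3.8019.
Laplacian eigenvalues: [0.0, 0.1981, 0.753, 1.555, 2.445, 3.247, 3.8019]. Largest eigenvalue (spectral radius) = 3.8019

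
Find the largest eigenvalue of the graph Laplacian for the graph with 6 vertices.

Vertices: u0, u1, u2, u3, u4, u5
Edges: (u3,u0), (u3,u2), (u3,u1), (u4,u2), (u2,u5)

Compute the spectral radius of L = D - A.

Degrees: deg(u0) = 1, deg(u1) = 1, deg(u2) = 3, deg(u3) = 3, deg(u4) = 1, deg(u5) = 1.
L = D − A with rows/columns ordered (u0, u1, u2, u3, u4, u5):
  [ 1,  0,  0, -1,  0,  0]
  [ 0,  1,  0, -1,  0,  0]
  [ 0,  0,  3, -1, -1, -1]
  [-1, -1, -1,  3,  0,  0]
  [ 0,  0, -1,  0,  1,  0]
  [ 0,  0, -1,  0,  0,  1]
Characteristic polynomial: det(λI − L) = λ(λ² − 5λ + 2)(λ − 1)²(λ − 3).
Roots: λ = 0; (λ² − 5λ + 2) = 0 ⇒ λ = (5 ± √17)/2 ≈ 0.4384, 4.5616; (λ − 1) = 0 ⇒ λ = 1 (multiplicity 2); (λ − 3) = 0 ⇒ λ = 3.
(Check: the roots sum (with multiplicity) to 10, matching trace L = Σdeg = 2·5 = 10.)
Laplacian eigenvalues: [0.0, 0.4384, 1.0, 1.0, 3.0, 4.5616]. Largest eigenvalue (spectral radius) = 4.5616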